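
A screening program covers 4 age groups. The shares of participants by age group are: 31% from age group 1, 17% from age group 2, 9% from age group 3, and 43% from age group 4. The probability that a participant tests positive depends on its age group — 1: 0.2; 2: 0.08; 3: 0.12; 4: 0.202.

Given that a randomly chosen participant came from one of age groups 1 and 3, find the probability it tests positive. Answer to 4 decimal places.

P(T|S) ≈ 0.1820

Let S = {1, 3}.
P(S) = 0.31 + 0.09 = 0.4.
P(T ∩ S) = 0.2·0.31 + 0.12·0.09 = 0.062 + 0.0108 = 0.0728.
P(T | S) = 0.0728 / 0.4 = 0.182000…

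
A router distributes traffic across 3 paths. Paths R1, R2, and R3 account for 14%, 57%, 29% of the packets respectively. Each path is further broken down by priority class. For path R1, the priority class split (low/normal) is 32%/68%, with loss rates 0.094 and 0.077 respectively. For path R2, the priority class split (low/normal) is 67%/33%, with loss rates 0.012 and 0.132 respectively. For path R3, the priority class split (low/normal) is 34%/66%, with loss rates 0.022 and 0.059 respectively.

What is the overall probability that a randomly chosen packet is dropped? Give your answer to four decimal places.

P(L|R1) = 0.32·0.094 + 0.68·0.077 = 0.03008 + 0.05236 = 0.08244
P(L|R2) = 0.67·0.012 + 0.33·0.132 = 0.00804 + 0.04356 = 0.0516
P(L|R3) = 0.34·0.022 + 0.66·0.059 = 0.00748 + 0.03894 = 0.04642
By total probability over the outer partition,
P(L) = 0.14·0.08244 + 0.57·0.0516 + 0.29·0.04642
      = 0.0115416 + 0.029412 + 0.0134618 = 0.0544154

P(L) ≈ 0.0544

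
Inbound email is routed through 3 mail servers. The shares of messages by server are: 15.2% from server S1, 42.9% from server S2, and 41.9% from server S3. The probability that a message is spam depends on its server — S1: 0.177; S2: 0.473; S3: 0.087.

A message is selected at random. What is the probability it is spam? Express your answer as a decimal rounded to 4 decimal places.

By the law of total probability,
P(S) = P(S|S1)·P(S1) + P(S|S2)·P(S2) + P(S|S3)·P(S3)
      = 0.177·0.152 + 0.473·0.429 + 0.087·0.419
      = 0.026904 + 0.202917 + 0.036453 = 0.266274

0.2663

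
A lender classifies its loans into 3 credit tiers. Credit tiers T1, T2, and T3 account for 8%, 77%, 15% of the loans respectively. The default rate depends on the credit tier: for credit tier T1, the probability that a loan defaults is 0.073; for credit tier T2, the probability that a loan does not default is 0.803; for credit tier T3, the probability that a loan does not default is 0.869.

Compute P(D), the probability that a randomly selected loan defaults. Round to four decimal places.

P(D|T2) = 1 − 0.803 = 0.197.
P(D|T3) = 1 − 0.869 = 0.131.
P(D) = P(D|T1)·P(T1) + P(D|T2)·P(T2) + P(D|T3)·P(T3)
      = 0.073·0.08 + 0.197·0.77 + 0.131·0.15
      = 0.00584 + 0.15169 + 0.01965 = 0.17718

0.1772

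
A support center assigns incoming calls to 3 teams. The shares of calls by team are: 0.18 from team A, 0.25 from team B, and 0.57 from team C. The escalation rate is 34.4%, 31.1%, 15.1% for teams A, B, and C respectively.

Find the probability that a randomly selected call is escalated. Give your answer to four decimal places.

P(E) = P(E|A)·P(A) + P(E|B)·P(B) + P(E|C)·P(C)
      = 0.344·0.18 + 0.311·0.25 + 0.151·0.57
      = 0.06192 + 0.07775 + 0.08607 = 0.22574

0.2257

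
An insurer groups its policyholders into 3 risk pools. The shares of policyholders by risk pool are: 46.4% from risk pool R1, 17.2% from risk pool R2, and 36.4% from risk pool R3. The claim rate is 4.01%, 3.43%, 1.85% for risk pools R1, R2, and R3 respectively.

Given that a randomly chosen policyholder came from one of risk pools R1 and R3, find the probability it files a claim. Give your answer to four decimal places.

0.0306

Let S = {R1, R3}.
P(S) = 0.464 + 0.364 = 0.828.
P(C ∩ S) = 0.0401·0.464 + 0.0185·0.364 = 0.0186064 + 0.006734 = 0.0253404.
P(C | S) = 0.0253404 / 0.828 = 0.030604…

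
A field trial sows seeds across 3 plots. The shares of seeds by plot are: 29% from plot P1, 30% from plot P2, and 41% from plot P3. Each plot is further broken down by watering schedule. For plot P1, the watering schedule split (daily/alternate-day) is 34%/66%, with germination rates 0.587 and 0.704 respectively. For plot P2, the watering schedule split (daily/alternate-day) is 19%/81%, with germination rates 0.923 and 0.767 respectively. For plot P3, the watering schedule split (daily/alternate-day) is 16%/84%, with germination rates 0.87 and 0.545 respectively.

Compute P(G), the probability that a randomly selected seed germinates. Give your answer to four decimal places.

0.6764

P(G|P1) = 0.34·0.587 + 0.66·0.704 = 0.19958 + 0.46464 = 0.66422
P(G|P2) = 0.19·0.923 + 0.81·0.767 = 0.17537 + 0.62127 = 0.79664
P(G|P3) = 0.16·0.87 + 0.84·0.545 = 0.1392 + 0.4578 = 0.597
Then overall,
P(G) = 0.29·0.66422 + 0.3·0.79664 + 0.41·0.597
      = 0.1926238 + 0.238992 + 0.24477 = 0.6763858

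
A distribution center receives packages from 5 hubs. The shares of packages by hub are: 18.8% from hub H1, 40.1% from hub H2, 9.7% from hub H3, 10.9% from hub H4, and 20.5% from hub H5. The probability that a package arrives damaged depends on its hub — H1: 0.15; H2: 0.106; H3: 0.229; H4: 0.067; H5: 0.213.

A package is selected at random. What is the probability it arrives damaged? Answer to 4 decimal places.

P(D) ≈ 0.1439

Summing over the partition,
P(D) = P(D|H1)·P(H1) + P(D|H2)·P(H2) + P(D|H3)·P(H3) + P(D|H4)·P(H4) + P(D|H5)·P(H5)
      = 0.15·0.188 + 0.106·0.401 + 0.229·0.097 + 0.067·0.109 + 0.213·0.205
      = 0.0282 + 0.042506 + 0.022213 + 0.007303 + 0.043665 = 0.143887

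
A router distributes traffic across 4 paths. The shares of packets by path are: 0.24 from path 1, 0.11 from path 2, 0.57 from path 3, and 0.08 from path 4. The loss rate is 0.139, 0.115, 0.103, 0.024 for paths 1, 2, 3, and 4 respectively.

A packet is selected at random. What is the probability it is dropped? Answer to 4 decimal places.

0.1066

P(L) = P(L|1)·P(1) + P(L|2)·P(2) + P(L|3)·P(3) + P(L|4)·P(4)
      = 0.139·0.24 + 0.115·0.11 + 0.103·0.57 + 0.024·0.08
      = 0.03336 + 0.01265 + 0.05871 + 0.00192 = 0.10664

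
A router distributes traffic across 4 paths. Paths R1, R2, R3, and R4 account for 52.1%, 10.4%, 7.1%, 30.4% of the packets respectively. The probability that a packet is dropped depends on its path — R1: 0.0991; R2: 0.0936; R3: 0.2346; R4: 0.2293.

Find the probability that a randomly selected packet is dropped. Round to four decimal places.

P(L) = P(L|R1)·P(R1) + P(L|R2)·P(R2) + P(L|R3)·P(R3) + P(L|R4)·P(R4)
      = 0.0991·0.521 + 0.0936·0.104 + 0.2346·0.071 + 0.2293·0.304
      = 0.0516311 + 0.0097344 + 0.0166566 + 0.0697072 = 0.1477293

P(L) ≈ 0.1477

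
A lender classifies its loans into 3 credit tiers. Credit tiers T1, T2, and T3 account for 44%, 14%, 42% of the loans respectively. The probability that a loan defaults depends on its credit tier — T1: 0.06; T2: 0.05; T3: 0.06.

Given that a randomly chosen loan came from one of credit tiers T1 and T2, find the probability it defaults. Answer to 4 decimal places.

Let S = {T1, T2}.
P(S) = 0.44 + 0.14 = 0.58.
P(D ∩ S) = 0.06·0.44 + 0.05·0.14 = 0.0264 + 0.007 = 0.0334.
P(D | S) = 0.0334 / 0.58 = 0.057586…

0.0576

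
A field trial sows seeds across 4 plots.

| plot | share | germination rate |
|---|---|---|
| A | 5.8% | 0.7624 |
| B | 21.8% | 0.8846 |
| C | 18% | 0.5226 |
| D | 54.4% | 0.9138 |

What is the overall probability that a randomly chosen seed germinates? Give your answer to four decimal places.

0.8282

By the law of total probability,
P(G) = P(G|A)·P(A) + P(G|B)·P(B) + P(G|C)·P(C) + P(G|D)·P(D)
      = 0.7624·0.058 + 0.8846·0.218 + 0.5226·0.18 + 0.9138·0.544
      = 0.0442192 + 0.1928428 + 0.094068 + 0.4971072 = 0.8282372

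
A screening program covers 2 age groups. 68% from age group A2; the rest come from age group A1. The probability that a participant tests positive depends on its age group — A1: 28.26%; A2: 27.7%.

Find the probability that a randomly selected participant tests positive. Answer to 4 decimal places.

P(A1) = 1 − (0.68) = 0.32.
Summing over the partition,
P(T) = P(T|A1)·P(A1) + P(T|A2)·P(A2)
      = 0.2826·0.32 + 0.277·0.68
      = 0.090432 + 0.18836 = 0.278792

P(T) ≈ 0.2788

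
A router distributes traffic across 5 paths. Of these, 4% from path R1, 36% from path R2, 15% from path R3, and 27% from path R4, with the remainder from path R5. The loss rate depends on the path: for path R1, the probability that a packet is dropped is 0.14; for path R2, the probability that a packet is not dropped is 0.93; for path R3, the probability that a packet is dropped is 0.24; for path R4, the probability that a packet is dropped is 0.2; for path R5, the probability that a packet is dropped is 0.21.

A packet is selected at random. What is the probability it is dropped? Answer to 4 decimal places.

P(R5) = 1 − (0.04 + 0.36 + 0.15 + 0.27) = 0.18.
P(L|R2) = 1 − 0.93 = 0.07.
Summing over the partition,
P(L) = P(L|R1)·P(R1) + P(L|R2)·P(R2) + P(L|R3)·P(R3) + P(L|R4)·P(R4) + P(L|R5)·P(R5)
      = 0.14·0.04 + 0.07·0.36 + 0.24·0.15 + 0.2·0.27 + 0.21·0.18
      = 0.0056 + 0.0252 + 0.036 + 0.054 + 0.0378 = 0.1586

P(L) ≈ 0.1586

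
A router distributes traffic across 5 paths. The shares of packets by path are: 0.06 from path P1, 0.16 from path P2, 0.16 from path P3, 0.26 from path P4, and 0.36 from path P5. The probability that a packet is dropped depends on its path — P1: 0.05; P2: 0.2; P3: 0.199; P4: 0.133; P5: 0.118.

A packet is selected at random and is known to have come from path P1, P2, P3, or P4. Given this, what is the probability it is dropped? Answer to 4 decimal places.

Let S = {P1, P2, P3, P4}.
P(S) = 0.06 + 0.16 + 0.16 + 0.26 = 0.64.
P(L ∩ S) = 0.05·0.06 + 0.2·0.16 + 0.199·0.16 + 0.133·0.26 = 0.003 + 0.032 + 0.03184 + 0.03458 = 0.10142.
P(L | S) = 0.10142 / 0.64 = 0.158469…

P(L|S) ≈ 0.1585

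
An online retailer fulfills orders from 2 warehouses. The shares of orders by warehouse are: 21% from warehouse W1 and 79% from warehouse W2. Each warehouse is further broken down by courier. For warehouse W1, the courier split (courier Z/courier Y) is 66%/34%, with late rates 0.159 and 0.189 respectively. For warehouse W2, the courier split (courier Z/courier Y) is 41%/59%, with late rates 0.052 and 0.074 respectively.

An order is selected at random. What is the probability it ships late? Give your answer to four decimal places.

P(L|W1) = 0.66·0.159 + 0.34·0.189 = 0.10494 + 0.06426 = 0.1692
P(L|W2) = 0.41·0.052 + 0.59·0.074 = 0.02132 + 0.04366 = 0.06498
Then overall,
P(L) = 0.21·0.1692 + 0.79·0.06498
      = 0.035532 + 0.0513342 = 0.0868662

0.0869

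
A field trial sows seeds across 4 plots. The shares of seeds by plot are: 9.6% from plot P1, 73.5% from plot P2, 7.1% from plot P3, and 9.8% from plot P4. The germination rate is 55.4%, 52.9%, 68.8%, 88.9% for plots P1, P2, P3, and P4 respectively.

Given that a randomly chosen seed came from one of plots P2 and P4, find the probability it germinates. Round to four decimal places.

0.5714

Let S = {P2, P4}.
P(S) = 0.735 + 0.098 = 0.833.
P(G ∩ S) = 0.529·0.735 + 0.889·0.098 = 0.388815 + 0.087122 = 0.475937.
P(G | S) = 0.475937 / 0.833 = 0.571353…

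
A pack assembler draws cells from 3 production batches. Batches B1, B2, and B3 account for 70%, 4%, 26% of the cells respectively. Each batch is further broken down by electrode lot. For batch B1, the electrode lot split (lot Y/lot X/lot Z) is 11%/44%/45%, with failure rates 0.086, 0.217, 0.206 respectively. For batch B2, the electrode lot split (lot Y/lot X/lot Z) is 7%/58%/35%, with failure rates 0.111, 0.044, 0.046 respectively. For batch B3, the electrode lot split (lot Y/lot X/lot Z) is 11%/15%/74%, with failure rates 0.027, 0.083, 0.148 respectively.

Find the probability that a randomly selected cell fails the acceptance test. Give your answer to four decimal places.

P(F|B1) = 0.11·0.086 + 0.44·0.217 + 0.45·0.206 = 0.00946 + 0.09548 + 0.0927 = 0.19764
P(F|B2) = 0.07·0.111 + 0.58·0.044 + 0.35·0.046 = 0.00777 + 0.02552 + 0.0161 = 0.04939
P(F|B3) = 0.11·0.027 + 0.15·0.083 + 0.74·0.148 = 0.00297 + 0.01245 + 0.10952 = 0.12494
By total probability over the outer partition,
P(F) = 0.7·0.19764 + 0.04·0.04939 + 0.26·0.12494
      = 0.138348 + 0.0019756 + 0.0324844 = 0.172808

0.1728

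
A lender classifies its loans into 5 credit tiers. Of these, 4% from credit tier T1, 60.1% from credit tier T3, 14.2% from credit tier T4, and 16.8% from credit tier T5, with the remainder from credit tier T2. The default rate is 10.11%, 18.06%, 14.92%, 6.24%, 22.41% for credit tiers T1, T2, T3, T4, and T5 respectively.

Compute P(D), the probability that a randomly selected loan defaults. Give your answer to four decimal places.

0.1491

P(T2) = 1 − (0.04 + 0.601 + 0.142 + 0.168) = 0.049.
P(D) = P(D|T1)·P(T1) + P(D|T2)·P(T2) + P(D|T3)·P(T3) + P(D|T4)·P(T4) + P(D|T5)·P(T5)
      = 0.1011·0.04 + 0.1806·0.049 + 0.1492·0.601 + 0.0624·0.142 + 0.2241·0.168
      = 0.004044 + 0.0088494 + 0.0896692 + 0.0088608 + 0.0376488 = 0.1490722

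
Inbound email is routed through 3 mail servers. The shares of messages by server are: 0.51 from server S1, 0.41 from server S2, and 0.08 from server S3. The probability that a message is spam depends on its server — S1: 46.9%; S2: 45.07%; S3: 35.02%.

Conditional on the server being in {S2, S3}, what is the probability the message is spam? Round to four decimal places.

P(S|J) ≈ 0.4343

Let J = {S2, S3}.
P(J) = 0.41 + 0.08 = 0.49.
P(S ∩ J) = 0.4507·0.41 + 0.3502·0.08 = 0.184787 + 0.028016 = 0.212803.
P(S | J) = 0.212803 / 0.49 = 0.434292…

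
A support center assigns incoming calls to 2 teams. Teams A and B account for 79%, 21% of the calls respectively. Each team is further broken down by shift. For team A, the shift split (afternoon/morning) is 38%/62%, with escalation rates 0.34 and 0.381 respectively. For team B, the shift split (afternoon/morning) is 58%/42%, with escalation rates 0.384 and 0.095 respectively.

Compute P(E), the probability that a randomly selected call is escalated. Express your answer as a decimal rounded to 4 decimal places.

0.3438

P(E|A) = 0.38·0.34 + 0.62·0.381 = 0.1292 + 0.23622 = 0.36542
P(E|B) = 0.58·0.384 + 0.42·0.095 = 0.22272 + 0.0399 = 0.26262
Then overall,
P(E) = 0.79·0.36542 + 0.21·0.26262
      = 0.2886818 + 0.0551502 = 0.343832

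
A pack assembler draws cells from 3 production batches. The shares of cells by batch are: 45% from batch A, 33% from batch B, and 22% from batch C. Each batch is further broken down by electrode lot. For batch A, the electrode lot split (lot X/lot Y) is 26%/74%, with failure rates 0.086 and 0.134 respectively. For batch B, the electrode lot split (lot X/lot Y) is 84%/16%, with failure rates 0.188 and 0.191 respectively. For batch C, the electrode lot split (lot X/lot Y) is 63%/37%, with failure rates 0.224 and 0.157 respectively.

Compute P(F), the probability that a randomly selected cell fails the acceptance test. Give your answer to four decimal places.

P(F) ≈ 0.1607

P(F|A) = 0.26·0.086 + 0.74·0.134 = 0.02236 + 0.09916 = 0.12152
P(F|B) = 0.84·0.188 + 0.16·0.191 = 0.15792 + 0.03056 = 0.18848
P(F|C) = 0.63·0.224 + 0.37·0.157 = 0.14112 + 0.05809 = 0.19921
Then overall,
P(F) = 0.45·0.12152 + 0.33·0.18848 + 0.22·0.19921
      = 0.054684 + 0.0621984 + 0.0438262 = 0.1607086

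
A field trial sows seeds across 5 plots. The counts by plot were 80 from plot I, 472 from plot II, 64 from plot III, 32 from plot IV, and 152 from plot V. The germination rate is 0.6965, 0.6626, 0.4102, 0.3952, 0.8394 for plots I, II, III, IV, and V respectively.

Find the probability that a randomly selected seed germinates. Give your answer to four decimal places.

P(G) ≈ 0.6687

Total: 80 + 472 + 64 + 32 + 152 = 800.
P(I) = 80/800 = 0.1. P(II) = 472/800 = 0.59. P(III) = 64/800 = 0.08. P(IV) = 32/800 = 0.04. P(V) = 152/800 = 0.19.
Using total probability over the partition,
P(G) = P(G|I)·P(I) + P(G|II)·P(II) + P(G|III)·P(III) + P(G|IV)·P(IV) + P(G|V)·P(V)
      = 0.6965·0.1 + 0.6626·0.59 + 0.4102·0.08 + 0.3952·0.04 + 0.8394·0.19
      = 0.06965 + 0.390934 + 0.032816 + 0.015808 + 0.159486 = 0.668694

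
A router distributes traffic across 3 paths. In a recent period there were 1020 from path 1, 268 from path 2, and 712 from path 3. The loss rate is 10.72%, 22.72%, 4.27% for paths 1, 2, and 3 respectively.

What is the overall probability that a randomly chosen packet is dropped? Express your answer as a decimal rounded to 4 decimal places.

Total: 1020 + 268 + 712 = 2000.
P(1) = 1020/2000 = 0.51. P(2) = 268/2000 = 0.134. P(3) = 712/2000 = 0.356.
P(L) = P(L|1)·P(1) + P(L|2)·P(2) + P(L|3)·P(3)
      = 0.1072·0.51 + 0.2272·0.134 + 0.0427·0.356
      = 0.054672 + 0.0304448 + 0.0152012 = 0.100318

P(L) ≈ 0.1003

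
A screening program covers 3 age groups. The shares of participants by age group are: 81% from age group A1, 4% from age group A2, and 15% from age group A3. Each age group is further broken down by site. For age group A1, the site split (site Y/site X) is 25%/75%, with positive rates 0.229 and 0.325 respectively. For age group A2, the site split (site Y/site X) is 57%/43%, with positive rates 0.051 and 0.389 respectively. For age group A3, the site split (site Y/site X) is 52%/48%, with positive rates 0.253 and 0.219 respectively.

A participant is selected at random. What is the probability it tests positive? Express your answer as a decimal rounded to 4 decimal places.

P(T|A1) = 0.25·0.229 + 0.75·0.325 = 0.05725 + 0.24375 = 0.301
P(T|A2) = 0.57·0.051 + 0.43·0.389 = 0.02907 + 0.16727 = 0.19634
P(T|A3) = 0.52·0.253 + 0.48·0.219 = 0.13156 + 0.10512 = 0.23668
By total probability over the outer partition,
P(T) = 0.81·0.301 + 0.04·0.19634 + 0.15·0.23668
      = 0.24381 + 0.0078536 + 0.035502 = 0.2871656

0.2872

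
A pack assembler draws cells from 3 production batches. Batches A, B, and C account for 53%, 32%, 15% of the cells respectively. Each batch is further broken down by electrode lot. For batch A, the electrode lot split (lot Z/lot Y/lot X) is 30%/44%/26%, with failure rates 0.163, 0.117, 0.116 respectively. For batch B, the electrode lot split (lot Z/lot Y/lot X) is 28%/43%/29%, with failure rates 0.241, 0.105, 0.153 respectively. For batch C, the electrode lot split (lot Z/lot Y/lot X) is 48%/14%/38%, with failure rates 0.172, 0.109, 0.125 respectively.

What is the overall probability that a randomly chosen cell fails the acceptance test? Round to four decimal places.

P(F|A) = 0.3·0.163 + 0.44·0.117 + 0.26·0.116 = 0.0489 + 0.05148 + 0.03016 = 0.13054
P(F|B) = 0.28·0.241 + 0.43·0.105 + 0.29·0.153 = 0.06748 + 0.04515 + 0.04437 = 0.157
P(F|C) = 0.48·0.172 + 0.14·0.109 + 0.38·0.125 = 0.08256 + 0.01526 + 0.0475 = 0.14532
Then overall,
P(F) = 0.53·0.13054 + 0.32·0.157 + 0.15·0.14532
      = 0.0691862 + 0.05024 + 0.021798 = 0.1412242

P(F) ≈ 0.1412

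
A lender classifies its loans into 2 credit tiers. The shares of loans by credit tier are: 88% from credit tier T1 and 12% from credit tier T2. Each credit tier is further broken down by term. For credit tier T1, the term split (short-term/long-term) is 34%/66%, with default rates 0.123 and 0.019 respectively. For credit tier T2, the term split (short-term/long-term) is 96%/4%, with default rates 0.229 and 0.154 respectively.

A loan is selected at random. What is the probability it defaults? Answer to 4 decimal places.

P(D|T1) = 0.34·0.123 + 0.66·0.019 = 0.04182 + 0.01254 = 0.05436
P(D|T2) = 0.96·0.229 + 0.04·0.154 = 0.21984 + 0.00616 = 0.226
Then overall,
P(D) = 0.88·0.05436 + 0.12·0.226
      = 0.0478368 + 0.02712 = 0.0749568

P(D) ≈ 0.0750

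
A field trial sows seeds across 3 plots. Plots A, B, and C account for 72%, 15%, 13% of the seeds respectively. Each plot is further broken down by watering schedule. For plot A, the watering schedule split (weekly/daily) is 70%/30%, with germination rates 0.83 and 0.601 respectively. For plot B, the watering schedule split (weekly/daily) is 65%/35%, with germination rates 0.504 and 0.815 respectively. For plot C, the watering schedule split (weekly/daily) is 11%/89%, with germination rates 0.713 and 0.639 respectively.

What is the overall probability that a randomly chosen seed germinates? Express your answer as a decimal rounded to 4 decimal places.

P(G) ≈ 0.7242

P(G|A) = 0.7·0.83 + 0.3·0.601 = 0.581 + 0.1803 = 0.7613
P(G|B) = 0.65·0.504 + 0.35·0.815 = 0.3276 + 0.28525 = 0.61285
P(G|C) = 0.11·0.713 + 0.89·0.639 = 0.07843 + 0.56871 = 0.64714
By total probability over the outer partition,
P(G) = 0.72·0.7613 + 0.15·0.61285 + 0.13·0.64714
      = 0.548136 + 0.0919275 + 0.0841282 = 0.7241917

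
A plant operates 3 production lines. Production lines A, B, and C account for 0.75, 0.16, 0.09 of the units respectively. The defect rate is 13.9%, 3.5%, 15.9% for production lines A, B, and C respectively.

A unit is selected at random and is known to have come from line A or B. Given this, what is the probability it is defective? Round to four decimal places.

Let S = {A, B}.
P(S) = 0.75 + 0.16 = 0.91.
P(D ∩ S) = 0.139·0.75 + 0.035·0.16 = 0.10425 + 0.0056 = 0.10985.
P(D | S) = 0.10985 / 0.91 = 0.120714…

0.1207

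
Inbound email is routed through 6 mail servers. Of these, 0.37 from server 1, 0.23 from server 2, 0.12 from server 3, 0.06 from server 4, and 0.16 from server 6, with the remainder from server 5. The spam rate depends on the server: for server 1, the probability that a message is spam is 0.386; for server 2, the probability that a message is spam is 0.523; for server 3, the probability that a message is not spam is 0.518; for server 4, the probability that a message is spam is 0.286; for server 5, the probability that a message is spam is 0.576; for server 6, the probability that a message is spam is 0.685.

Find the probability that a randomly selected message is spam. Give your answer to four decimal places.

P(5) = 1 − (0.37 + 0.23 + 0.12 + 0.06 + 0.16) = 0.06.
P(S|3) = 1 − 0.518 = 0.482.
By the law of total probability,
P(S) = P(S|1)·P(1) + P(S|2)·P(2) + P(S|3)·P(3) + P(S|4)·P(4) + P(S|5)·P(5) + P(S|6)·P(6)
      = 0.386·0.37 + 0.523·0.23 + 0.482·0.12 + 0.286·0.06 + 0.576·0.06 + 0.685·0.16
      = 0.14282 + 0.12029 + 0.05784 + 0.01716 + 0.03456 + 0.1096 = 0.48227

P(S) ≈ 0.4823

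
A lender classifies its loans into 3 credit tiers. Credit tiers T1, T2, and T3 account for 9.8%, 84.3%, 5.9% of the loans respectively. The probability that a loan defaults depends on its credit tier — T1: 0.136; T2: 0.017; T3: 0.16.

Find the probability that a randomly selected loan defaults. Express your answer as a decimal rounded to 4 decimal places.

P(D) ≈ 0.0371

Summing over the partition,
P(D) = P(D|T1)·P(T1) + P(D|T2)·P(T2) + P(D|T3)·P(T3)
      = 0.136·0.098 + 0.017·0.843 + 0.16·0.059
      = 0.013328 + 0.014331 + 0.00944 = 0.037099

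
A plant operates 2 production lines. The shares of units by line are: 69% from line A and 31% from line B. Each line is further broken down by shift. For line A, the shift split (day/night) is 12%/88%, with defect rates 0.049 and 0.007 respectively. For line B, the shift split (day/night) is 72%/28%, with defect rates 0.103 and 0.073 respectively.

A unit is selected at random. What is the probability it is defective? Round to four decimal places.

P(D|A) = 0.12·0.049 + 0.88·0.007 = 0.00588 + 0.00616 = 0.01204
P(D|B) = 0.72·0.103 + 0.28·0.073 = 0.07416 + 0.02044 = 0.0946
By total probability over the outer partition,
P(D) = 0.69·0.01204 + 0.31·0.0946
      = 0.0083076 + 0.029326 = 0.0376336

P(D) ≈ 0.0376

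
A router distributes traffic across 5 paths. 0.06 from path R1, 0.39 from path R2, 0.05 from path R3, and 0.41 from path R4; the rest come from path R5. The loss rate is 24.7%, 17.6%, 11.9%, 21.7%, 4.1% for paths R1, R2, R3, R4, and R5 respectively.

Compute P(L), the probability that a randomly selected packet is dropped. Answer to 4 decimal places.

P(L) ≈ 0.1821

P(R5) = 1 − (0.06 + 0.39 + 0.05 + 0.41) = 0.09.
P(L) = P(L|R1)·P(R1) + P(L|R2)·P(R2) + P(L|R3)·P(R3) + P(L|R4)·P(R4) + P(L|R5)·P(R5)
      = 0.247·0.06 + 0.176·0.39 + 0.119·0.05 + 0.217·0.41 + 0.041·0.09
      = 0.01482 + 0.06864 + 0.00595 + 0.08897 + 0.00369 = 0.18207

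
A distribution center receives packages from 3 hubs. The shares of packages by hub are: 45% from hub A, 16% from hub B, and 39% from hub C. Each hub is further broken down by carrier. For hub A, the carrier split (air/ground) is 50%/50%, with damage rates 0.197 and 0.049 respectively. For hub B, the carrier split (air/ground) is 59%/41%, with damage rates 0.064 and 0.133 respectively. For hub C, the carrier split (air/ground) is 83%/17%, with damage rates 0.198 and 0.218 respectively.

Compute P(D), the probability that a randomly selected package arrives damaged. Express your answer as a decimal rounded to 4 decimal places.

P(D|A) = 0.5·0.197 + 0.5·0.049 = 0.0985 + 0.0245 = 0.123
P(D|B) = 0.59·0.064 + 0.41·0.133 = 0.03776 + 0.05453 = 0.09229
P(D|C) = 0.83·0.198 + 0.17·0.218 = 0.16434 + 0.03706 = 0.2014
By total probability over the outer partition,
P(D) = 0.45·0.123 + 0.16·0.09229 + 0.39·0.2014
      = 0.05535 + 0.0147664 + 0.078546 = 0.1486624

0.1487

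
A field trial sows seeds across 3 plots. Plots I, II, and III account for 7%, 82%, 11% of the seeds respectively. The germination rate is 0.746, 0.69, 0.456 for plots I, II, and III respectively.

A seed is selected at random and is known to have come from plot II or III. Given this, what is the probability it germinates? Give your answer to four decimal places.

P(G|S) ≈ 0.6623

Let S = {II, III}.
P(S) = 0.82 + 0.11 = 0.93.
P(G ∩ S) = 0.69·0.82 + 0.456·0.11 = 0.5658 + 0.05016 = 0.61596.
P(G | S) = 0.61596 / 0.93 = 0.662323…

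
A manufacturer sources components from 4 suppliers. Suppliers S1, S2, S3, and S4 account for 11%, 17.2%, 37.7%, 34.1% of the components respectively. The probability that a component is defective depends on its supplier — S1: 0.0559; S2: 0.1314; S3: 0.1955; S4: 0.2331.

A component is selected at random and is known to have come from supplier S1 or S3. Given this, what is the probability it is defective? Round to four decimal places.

0.1640

Let S = {S1, S3}.
P(S) = 0.11 + 0.377 = 0.487.
P(D ∩ S) = 0.0559·0.11 + 0.1955·0.377 = 0.006149 + 0.0737035 = 0.0798525.
P(D | S) = 0.0798525 / 0.487 = 0.163968…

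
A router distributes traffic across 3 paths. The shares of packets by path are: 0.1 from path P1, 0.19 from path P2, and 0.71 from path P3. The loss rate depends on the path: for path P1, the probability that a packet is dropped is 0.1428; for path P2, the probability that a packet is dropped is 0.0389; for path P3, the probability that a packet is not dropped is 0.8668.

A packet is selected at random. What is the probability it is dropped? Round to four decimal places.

0.1162

P(L|P3) = 1 − 0.8668 = 0.1332.
By the law of total probability,
P(L) = P(L|P1)·P(P1) + P(L|P2)·P(P2) + P(L|P3)·P(P3)
      = 0.1428·0.1 + 0.0389·0.19 + 0.1332·0.71
      = 0.01428 + 0.007391 + 0.094572 = 0.116243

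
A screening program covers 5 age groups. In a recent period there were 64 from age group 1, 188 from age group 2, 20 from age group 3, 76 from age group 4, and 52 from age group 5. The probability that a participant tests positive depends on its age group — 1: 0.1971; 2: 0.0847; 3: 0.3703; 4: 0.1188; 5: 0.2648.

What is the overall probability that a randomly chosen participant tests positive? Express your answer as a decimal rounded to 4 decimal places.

Total: 64 + 188 + 20 + 76 + 52 = 400.
P(1) = 64/400 = 0.16. P(2) = 188/400 = 0.47. P(3) = 20/400 = 0.05. P(4) = 76/400 = 0.19. P(5) = 52/400 = 0.13.
Summing over the partition,
P(T) = P(T|1)·P(1) + P(T|2)·P(2) + P(T|3)·P(3) + P(T|4)·P(4) + P(T|5)·P(5)
      = 0.1971·0.16 + 0.0847·0.47 + 0.3703·0.05 + 0.1188·0.19 + 0.2648·0.13
      = 0.031536 + 0.039809 + 0.018515 + 0.022572 + 0.034424 = 0.146856

P(T) ≈ 0.1469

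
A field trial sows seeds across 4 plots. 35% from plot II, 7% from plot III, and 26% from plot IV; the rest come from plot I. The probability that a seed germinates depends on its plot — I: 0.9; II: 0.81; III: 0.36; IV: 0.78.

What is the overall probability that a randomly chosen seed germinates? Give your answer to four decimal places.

P(G) ≈ 0.7995

P(I) = 1 − (0.35 + 0.07 + 0.26) = 0.32.
P(G) = P(G|I)·P(I) + P(G|II)·P(II) + P(G|III)·P(III) + P(G|IV)·P(IV)
      = 0.9·0.32 + 0.81·0.35 + 0.36·0.07 + 0.78·0.26
      = 0.288 + 0.2835 + 0.0252 + 0.2028 = 0.7995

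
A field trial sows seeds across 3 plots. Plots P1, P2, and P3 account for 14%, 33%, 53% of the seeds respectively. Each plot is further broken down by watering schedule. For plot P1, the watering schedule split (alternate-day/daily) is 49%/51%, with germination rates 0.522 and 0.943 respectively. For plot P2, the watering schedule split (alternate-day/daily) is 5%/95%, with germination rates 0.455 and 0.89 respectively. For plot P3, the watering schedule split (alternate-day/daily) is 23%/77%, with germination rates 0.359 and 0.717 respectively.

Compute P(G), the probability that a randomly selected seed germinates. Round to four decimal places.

P(G|P1) = 0.49·0.522 + 0.51·0.943 = 0.25578 + 0.48093 = 0.73671
P(G|P2) = 0.05·0.455 + 0.95·0.89 = 0.02275 + 0.8455 = 0.86825
P(G|P3) = 0.23·0.359 + 0.77·0.717 = 0.08257 + 0.55209 = 0.63466
By total probability over the outer partition,
P(G) = 0.14·0.73671 + 0.33·0.86825 + 0.53·0.63466
      = 0.1031394 + 0.2865225 + 0.3363698 = 0.7260317

0.7260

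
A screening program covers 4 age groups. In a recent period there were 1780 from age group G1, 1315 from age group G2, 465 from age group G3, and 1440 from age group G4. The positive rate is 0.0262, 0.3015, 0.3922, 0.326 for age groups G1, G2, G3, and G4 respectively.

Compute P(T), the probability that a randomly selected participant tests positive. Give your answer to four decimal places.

Total: 1780 + 1315 + 465 + 1440 = 5000.
P(G1) = 1780/5000 = 0.356. P(G2) = 1315/5000 = 0.263. P(G3) = 465/5000 = 0.093. P(G4) = 1440/5000 = 0.288.
P(T) = P(T|G1)·P(G1) + P(T|G2)·P(G2) + P(T|G3)·P(G3) + P(T|G4)·P(G4)
      = 0.0262·0.356 + 0.3015·0.263 + 0.3922·0.093 + 0.326·0.288
      = 0.0093272 + 0.0792945 + 0.0364746 + 0.093888 = 0.2189843

P(T) ≈ 0.2190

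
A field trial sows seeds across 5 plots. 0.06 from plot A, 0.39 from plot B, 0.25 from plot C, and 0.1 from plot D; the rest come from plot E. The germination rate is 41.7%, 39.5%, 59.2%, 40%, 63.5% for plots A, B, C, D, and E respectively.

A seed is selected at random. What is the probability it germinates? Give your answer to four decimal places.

P(E) = 1 − (0.06 + 0.39 + 0.25 + 0.1) = 0.2.
By the law of total probability,
P(G) = P(G|A)·P(A) + P(G|B)·P(B) + P(G|C)·P(C) + P(G|D)·P(D) + P(G|E)·P(E)
      = 0.417·0.06 + 0.395·0.39 + 0.592·0.25 + 0.4·0.1 + 0.635·0.2
      = 0.02502 + 0.15405 + 0.148 + 0.04 + 0.127 = 0.49407

P(G) ≈ 0.4941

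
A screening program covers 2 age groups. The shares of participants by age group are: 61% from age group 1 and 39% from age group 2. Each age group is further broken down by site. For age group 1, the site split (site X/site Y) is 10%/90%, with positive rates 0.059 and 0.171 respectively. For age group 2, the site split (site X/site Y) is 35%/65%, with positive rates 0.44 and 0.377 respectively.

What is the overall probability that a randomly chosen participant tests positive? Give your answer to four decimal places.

P(T|1) = 0.1·0.059 + 0.9·0.171 = 0.0059 + 0.1539 = 0.1598
P(T|2) = 0.35·0.44 + 0.65·0.377 = 0.154 + 0.24505 = 0.39905
By total probability over the outer partition,
P(T) = 0.61·0.1598 + 0.39·0.39905
      = 0.097478 + 0.1556295 = 0.2531075

P(T) ≈ 0.2531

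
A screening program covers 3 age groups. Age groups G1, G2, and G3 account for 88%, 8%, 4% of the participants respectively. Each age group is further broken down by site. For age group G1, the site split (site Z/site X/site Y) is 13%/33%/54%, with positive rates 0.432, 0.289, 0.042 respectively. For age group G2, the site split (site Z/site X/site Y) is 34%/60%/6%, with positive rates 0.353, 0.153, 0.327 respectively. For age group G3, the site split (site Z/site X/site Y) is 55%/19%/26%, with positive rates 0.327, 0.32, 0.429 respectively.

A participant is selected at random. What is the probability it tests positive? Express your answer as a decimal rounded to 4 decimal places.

P(T|G1) = 0.13·0.432 + 0.33·0.289 + 0.54·0.042 = 0.05616 + 0.09537 + 0.02268 = 0.17421
P(T|G2) = 0.34·0.353 + 0.6·0.153 + 0.06·0.327 = 0.12002 + 0.0918 + 0.01962 = 0.23144
P(T|G3) = 0.55·0.327 + 0.19·0.32 + 0.26·0.429 = 0.17985 + 0.0608 + 0.11154 = 0.35219
Then overall,
P(T) = 0.88·0.17421 + 0.08·0.23144 + 0.04·0.35219
      = 0.1533048 + 0.0185152 + 0.0140876 = 0.1859076

P(T) ≈ 0.1859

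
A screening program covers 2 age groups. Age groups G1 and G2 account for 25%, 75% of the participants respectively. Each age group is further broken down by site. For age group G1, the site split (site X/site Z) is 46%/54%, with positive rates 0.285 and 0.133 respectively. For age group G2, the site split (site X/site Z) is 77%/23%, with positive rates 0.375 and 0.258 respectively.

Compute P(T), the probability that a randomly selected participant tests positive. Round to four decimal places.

0.3118

P(T|G1) = 0.46·0.285 + 0.54·0.133 = 0.1311 + 0.07182 = 0.20292
P(T|G2) = 0.77·0.375 + 0.23·0.258 = 0.28875 + 0.05934 = 0.34809
By total probability over the outer partition,
P(T) = 0.25·0.20292 + 0.75·0.34809
      = 0.05073 + 0.2610675 = 0.3117975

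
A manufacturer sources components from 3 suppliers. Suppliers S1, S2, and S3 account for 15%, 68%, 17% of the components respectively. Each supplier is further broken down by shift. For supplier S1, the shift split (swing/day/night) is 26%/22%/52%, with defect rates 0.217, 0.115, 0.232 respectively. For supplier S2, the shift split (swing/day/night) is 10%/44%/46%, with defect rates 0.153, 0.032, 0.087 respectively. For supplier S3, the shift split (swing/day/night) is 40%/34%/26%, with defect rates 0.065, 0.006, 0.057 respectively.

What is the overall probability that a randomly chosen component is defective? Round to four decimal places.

0.0848

P(D|S1) = 0.26·0.217 + 0.22·0.115 + 0.52·0.232 = 0.05642 + 0.0253 + 0.12064 = 0.20236
P(D|S2) = 0.1·0.153 + 0.44·0.032 + 0.46·0.087 = 0.0153 + 0.01408 + 0.04002 = 0.0694
P(D|S3) = 0.4·0.065 + 0.34·0.006 + 0.26·0.057 = 0.026 + 0.00204 + 0.01482 = 0.04286
By total probability over the outer partition,
P(D) = 0.15·0.20236 + 0.68·0.0694 + 0.17·0.04286
      = 0.030354 + 0.047192 + 0.0072862 = 0.0848322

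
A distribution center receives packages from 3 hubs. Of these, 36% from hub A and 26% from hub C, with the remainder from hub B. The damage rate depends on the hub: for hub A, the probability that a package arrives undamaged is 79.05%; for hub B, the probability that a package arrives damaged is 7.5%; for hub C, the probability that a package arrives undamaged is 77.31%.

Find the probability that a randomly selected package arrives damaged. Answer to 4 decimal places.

P(B) = 1 − (0.36 + 0.26) = 0.38.
P(D|A) = 1 − 0.7905 = 0.2095.
P(D|C) = 1 − 0.7731 = 0.2269.
P(D) = P(D|A)·P(A) + P(D|B)·P(B) + P(D|C)·P(C)
      = 0.2095·0.36 + 0.075·0.38 + 0.2269·0.26
      = 0.07542 + 0.0285 + 0.058994 = 0.162914

0.1629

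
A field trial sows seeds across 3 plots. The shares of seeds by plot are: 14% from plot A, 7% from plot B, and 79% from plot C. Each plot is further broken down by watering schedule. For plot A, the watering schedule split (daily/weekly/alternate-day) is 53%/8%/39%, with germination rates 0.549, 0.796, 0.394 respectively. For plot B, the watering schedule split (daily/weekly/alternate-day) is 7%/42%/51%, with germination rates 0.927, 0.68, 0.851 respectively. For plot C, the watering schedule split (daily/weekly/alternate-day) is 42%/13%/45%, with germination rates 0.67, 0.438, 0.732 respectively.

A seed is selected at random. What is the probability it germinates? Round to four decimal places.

P(G) ≈ 0.6536

P(G|A) = 0.53·0.549 + 0.08·0.796 + 0.39·0.394 = 0.29097 + 0.06368 + 0.15366 = 0.50831
P(G|B) = 0.07·0.927 + 0.42·0.68 + 0.51·0.851 = 0.06489 + 0.2856 + 0.43401 = 0.7845
P(G|C) = 0.42·0.67 + 0.13·0.438 + 0.45·0.732 = 0.2814 + 0.05694 + 0.3294 = 0.66774
Then overall,
P(G) = 0.14·0.50831 + 0.07·0.7845 + 0.79·0.66774
      = 0.0711634 + 0.054915 + 0.5275146 = 0.653593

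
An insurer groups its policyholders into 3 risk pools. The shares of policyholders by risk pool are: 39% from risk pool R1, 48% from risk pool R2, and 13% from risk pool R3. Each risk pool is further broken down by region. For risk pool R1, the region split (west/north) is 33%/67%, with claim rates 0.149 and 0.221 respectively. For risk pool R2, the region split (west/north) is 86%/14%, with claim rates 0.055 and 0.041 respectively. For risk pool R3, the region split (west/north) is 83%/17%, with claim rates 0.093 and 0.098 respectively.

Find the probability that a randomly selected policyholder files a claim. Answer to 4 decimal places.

P(C|R1) = 0.33·0.149 + 0.67·0.221 = 0.04917 + 0.14807 = 0.19724
P(C|R2) = 0.86·0.055 + 0.14·0.041 = 0.0473 + 0.00574 = 0.05304
P(C|R3) = 0.83·0.093 + 0.17·0.098 = 0.07719 + 0.01666 = 0.09385
By total probability over the outer partition,
P(C) = 0.39·0.19724 + 0.48·0.05304 + 0.13·0.09385
      = 0.0769236 + 0.0254592 + 0.0122005 = 0.1145833

0.1146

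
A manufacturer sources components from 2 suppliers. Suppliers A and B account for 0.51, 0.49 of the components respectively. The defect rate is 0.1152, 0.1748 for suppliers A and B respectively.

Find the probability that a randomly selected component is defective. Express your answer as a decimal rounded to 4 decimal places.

P(D) = P(D|A)·P(A) + P(D|B)·P(B)
      = 0.1152·0.51 + 0.1748·0.49
      = 0.058752 + 0.085652 = 0.144404

P(D) ≈ 0.1444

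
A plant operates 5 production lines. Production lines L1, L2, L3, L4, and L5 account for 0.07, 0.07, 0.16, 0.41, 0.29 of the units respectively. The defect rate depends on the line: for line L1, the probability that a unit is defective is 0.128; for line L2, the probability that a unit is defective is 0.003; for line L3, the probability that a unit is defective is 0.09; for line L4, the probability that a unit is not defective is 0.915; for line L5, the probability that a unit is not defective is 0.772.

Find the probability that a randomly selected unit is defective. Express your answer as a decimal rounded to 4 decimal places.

P(D|L4) = 1 − 0.915 = 0.085.
P(D|L5) = 1 − 0.772 = 0.228.
Using total probability over the partition,
P(D) = P(D|L1)·P(L1) + P(D|L2)·P(L2) + P(D|L3)·P(L3) + P(D|L4)·P(L4) + P(D|L5)·P(L5)
      = 0.128·0.07 + 0.003·0.07 + 0.09·0.16 + 0.085·0.41 + 0.228·0.29
      = 0.00896 + 0.00021 + 0.0144 + 0.03485 + 0.06612 = 0.12454

0.1245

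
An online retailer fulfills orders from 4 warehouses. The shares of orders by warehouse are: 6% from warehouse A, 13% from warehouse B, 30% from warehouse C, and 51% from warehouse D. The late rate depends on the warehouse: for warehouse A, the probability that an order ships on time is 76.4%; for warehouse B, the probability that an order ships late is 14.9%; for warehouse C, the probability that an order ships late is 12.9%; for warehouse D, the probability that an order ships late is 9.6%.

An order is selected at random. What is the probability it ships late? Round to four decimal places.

P(L|A) = 1 − 0.764 = 0.236.
P(L) = P(L|A)·P(A) + P(L|B)·P(B) + P(L|C)·P(C) + P(L|D)·P(D)
      = 0.236·0.06 + 0.149·0.13 + 0.129·0.3 + 0.096·0.51
      = 0.01416 + 0.01937 + 0.0387 + 0.04896 = 0.12119

0.1212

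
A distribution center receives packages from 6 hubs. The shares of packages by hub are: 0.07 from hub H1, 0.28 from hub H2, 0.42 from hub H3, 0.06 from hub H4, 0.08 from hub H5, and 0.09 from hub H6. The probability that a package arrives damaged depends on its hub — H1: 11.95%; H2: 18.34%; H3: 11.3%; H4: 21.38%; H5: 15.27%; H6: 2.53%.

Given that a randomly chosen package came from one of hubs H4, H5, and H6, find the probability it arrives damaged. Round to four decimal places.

0.1188

Let S = {H4, H5, H6}.
P(S) = 0.06 + 0.08 + 0.09 = 0.23.
P(D ∩ S) = 0.2138·0.06 + 0.1527·0.08 + 0.0253·0.09 = 0.012828 + 0.012216 + 0.002277 = 0.027321.
P(D | S) = 0.027321 / 0.23 = 0.118787…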